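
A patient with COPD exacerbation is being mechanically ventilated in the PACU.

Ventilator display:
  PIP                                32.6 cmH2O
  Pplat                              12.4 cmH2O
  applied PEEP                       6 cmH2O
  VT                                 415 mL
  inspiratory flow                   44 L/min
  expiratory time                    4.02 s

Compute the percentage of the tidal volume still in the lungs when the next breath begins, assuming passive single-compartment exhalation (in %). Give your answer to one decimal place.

10.5

Flow: 44 L/min ÷ 60 = 0.7333 L/s.
R = (PIP − Pplat)/V̇ = (32.6 − 12.4) / 0.7333 = 20.2/0.7333 = 27.547 cmH2O·s/L.
C = Vt/(Pplat − PEEP) = 415.0 / (12.4 − 6) = 415.0/6.4 = 64.844 mL/cmH2O.
τ = R × C = 27.547 × 0.06484 L/cmH2O = 1.786 s.
Fraction remaining at end-expiration = e^(−Te/τ) = e^(−4.02/1.786) = 0.1053 → 10.53%.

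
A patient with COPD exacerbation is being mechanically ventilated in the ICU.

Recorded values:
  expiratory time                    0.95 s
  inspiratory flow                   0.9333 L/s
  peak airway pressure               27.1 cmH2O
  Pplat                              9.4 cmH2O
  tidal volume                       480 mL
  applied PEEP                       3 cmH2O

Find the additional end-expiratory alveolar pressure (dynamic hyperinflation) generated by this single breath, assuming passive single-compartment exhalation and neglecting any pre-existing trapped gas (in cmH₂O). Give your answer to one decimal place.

3.3

R = (PIP − Pplat)/V̇ = (27.1 − 9.4) / 0.9333 = 17.7/0.9333 = 18.965 cmH2O·s/L.
C = Vt/(Pplat − PEEP) = 480.0 / (9.4 − 3) = 480.0/6.4 = 75.0 mL/cmH2O.
τ = R × C = 18.965 × 0.075 L/cmH2O = 1.422 s.
Fraction remaining = e^(−Te/τ) = e^(−0.95/1.422) = 0.5127; trapped volume = 480.0 × 0.5127 = 246.1 mL.
Additional alveolar pressure from trapping ≈ V_trapped / C = 246.1 / 75.0 = 3.281 cmH2O.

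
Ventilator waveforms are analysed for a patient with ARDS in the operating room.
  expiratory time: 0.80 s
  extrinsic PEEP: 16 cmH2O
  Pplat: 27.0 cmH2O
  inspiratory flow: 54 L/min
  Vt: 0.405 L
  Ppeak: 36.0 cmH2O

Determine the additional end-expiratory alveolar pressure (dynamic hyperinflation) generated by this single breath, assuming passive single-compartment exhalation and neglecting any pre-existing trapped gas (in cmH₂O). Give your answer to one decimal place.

Flow: 54 L/min ÷ 60 = 0.9 L/s.
R = (PIP − Pplat)/V̇ = (36.0 − 27.0) / 0.9 = 9.0/0.9 = 10.0 cmH2O·s/L.
C = Vt/(Pplat − PEEP) = 405.0 / (27.0 − 16) = 405.0/11.0 = 36.818 mL/cmH2O.
τ = R × C = 10.0 × 0.03682 L/cmH2O = 0.3682 s.
Fraction remaining = e^(−Te/τ) = e^(−0.80/0.3682) = 0.1139; trapped volume = 405.0 × 0.1139 = 46.13 mL.
Additional alveolar pressure from trapping ≈ V_trapped / C = 46.13 / 36.818 = 1.253 cmH2O.

1.3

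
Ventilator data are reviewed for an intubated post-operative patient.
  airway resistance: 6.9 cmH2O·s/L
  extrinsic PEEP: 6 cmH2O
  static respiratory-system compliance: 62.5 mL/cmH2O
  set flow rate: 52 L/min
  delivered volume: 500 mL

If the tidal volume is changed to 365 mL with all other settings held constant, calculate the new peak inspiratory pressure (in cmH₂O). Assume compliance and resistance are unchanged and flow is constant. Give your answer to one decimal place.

Flow: 52 L/min ÷ 60 = 0.8667 L/s.
PIP = Vt/C + R·V̇ + PEEP (constant-flow equation of motion).
Only the elastic term changes: ΔPIP = ΔVt / C = (365 − 500) / 62.5 = -2.16 cmH2O.
Original PIP = 500/62.5 + 6.9×0.8667 + 6 = 19.98 cmH2O; new PIP = 19.98 + (-2.16) = 17.82 cmH2O.

17.8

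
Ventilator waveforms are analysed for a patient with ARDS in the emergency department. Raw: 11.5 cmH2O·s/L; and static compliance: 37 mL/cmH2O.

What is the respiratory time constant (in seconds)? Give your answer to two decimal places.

τ = R × C = 11.5 × 37 mL/cmH2O = 11.5 × 0.037 L/cmH2O = 0.4255 s.

0.43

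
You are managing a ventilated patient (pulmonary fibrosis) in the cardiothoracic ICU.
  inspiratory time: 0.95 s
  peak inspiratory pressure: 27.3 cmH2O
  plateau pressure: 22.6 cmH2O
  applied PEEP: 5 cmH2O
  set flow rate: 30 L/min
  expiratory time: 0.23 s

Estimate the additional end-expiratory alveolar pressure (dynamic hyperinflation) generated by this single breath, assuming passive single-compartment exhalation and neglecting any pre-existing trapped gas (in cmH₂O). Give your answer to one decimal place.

Flow: 30 L/min ÷ 60 = 0.5 L/s.
Vt = flow × Ti = 0.5 L/s × 0.95 s × 1000 mL/L = 475.0 mL.
R = (PIP − Pplat)/V̇ = (27.3 − 22.6) / 0.5 = 4.7/0.5 = 9.4 cmH2O·s/L.
C = Vt/(Pplat − PEEP) = 475.0 / (22.6 − 5) = 475.0/17.6 = 26.989 mL/cmH2O.
τ = R × C = 9.4 × 0.02699 L/cmH2O = 0.2537 s.
Fraction remaining = e^(−Te/τ) = e^(−0.23/0.2537) = 0.4039; trapped volume = 475.0 × 0.4039 = 191.85 mL.
Additional alveolar pressure from trapping ≈ V_trapped / C = 191.85 / 26.989 = 7.108 cmH2O.

7.1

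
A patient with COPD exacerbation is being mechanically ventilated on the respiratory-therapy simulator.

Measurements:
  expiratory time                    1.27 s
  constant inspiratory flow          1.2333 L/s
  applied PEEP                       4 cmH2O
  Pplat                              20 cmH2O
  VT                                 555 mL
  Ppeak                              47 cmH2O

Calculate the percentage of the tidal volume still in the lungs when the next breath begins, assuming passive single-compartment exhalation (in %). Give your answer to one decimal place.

R = (PIP − Pplat)/V̇ = (47 − 20) / 1.2333 = 27.0/1.2333 = 21.892 cmH2O·s/L.
C = Vt/(Pplat − PEEP) = 555.0 / (20 − 4) = 555.0/16.0 = 34.688 mL/cmH2O.
τ = R × C = 21.892 × 0.03469 L/cmH2O = 0.7594 s.
Fraction remaining at end-expiration = e^(−Te/τ) = e^(−1.27/0.7594) = 0.1878 → 18.78%.

18.8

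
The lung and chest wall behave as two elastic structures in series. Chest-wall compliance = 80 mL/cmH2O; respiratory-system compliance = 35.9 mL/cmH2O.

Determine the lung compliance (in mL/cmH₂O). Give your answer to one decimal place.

65.1

1/CL = 1/Crs − 1/Ccw.
1/CL = 1/35.9 − 1/80 = 0.01536.
CL = 65.104 mL/cmH2O.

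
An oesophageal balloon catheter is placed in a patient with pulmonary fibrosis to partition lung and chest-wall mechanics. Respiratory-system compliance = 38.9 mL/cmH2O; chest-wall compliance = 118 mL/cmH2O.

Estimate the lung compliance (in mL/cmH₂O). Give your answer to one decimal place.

58.0

1/CL = 1/Crs − 1/Ccw.
1/CL = 1/38.9 − 1/118 = 0.01723.
CL = 58.038 mL/cmH2O.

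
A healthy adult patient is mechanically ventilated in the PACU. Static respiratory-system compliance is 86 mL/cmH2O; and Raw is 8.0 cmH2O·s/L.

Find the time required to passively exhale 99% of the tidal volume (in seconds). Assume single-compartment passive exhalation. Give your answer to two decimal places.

τ = R × C = 8.0 × 86 mL/cmH2O = 8.0 × 0.086 L/cmH2O = 0.688 s.
Exhaled fraction f = 1 − e^(−t/τ) → t = −τ·ln(1 − f) = −0.688·ln(0.01) = 3.168 s.

3.17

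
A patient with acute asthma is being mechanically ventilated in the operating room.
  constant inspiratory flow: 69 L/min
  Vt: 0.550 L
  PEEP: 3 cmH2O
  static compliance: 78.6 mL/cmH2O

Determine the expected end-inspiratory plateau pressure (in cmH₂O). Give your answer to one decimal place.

Pplat = PEEP + Vt / Cstat = 3 + 550 / 78.6 = 3 + 6.997 = 9.997 cmH2O.

10.0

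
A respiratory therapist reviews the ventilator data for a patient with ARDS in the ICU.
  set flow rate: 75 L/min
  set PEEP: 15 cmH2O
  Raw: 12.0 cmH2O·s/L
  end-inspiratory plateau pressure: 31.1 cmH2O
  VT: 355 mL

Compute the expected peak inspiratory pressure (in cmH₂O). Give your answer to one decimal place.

Flow: 75 L/min ÷ 60 = 1.25 L/s.
PIP = Pplat + Raw × flow = 31.1 + 12.0 × 1.25 = 31.1 + 15.0 = 46.1 cmH2O.

46.1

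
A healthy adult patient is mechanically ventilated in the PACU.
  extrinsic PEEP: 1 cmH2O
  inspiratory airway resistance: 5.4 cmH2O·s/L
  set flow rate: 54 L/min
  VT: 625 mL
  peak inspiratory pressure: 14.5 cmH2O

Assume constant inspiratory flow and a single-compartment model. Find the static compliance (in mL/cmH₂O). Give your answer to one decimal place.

72.3

Flow: 54 L/min ÷ 60 = 0.9 L/s.
Equation of motion (constant flow): PIP = Vt/C + R·V̇ + PEEP.
Vt/C = PIP − R·V̇ − PEEP = 14.5 − 5.4×0.9 − 1 = 14.5 − 4.86 − 1 = 8.64 cmH2O.
C = Vt / 8.64 = 625 / 8.64 = 72.338 mL/cmH2O.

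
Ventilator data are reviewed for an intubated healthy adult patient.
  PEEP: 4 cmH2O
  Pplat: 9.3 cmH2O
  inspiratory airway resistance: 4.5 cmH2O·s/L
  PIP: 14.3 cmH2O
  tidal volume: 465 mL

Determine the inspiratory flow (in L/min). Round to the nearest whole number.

67

flow = (PIP − Pplat) / Raw = (14.3 − 9.3) / 4.5 = 1.111 L/s × 60 = 66.66 L/min.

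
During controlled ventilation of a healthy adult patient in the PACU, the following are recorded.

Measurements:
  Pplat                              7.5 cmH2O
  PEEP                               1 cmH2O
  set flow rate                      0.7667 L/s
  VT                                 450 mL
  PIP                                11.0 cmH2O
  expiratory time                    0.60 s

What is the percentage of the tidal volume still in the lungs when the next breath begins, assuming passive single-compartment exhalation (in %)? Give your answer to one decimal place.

R = (PIP − Pplat)/V̇ = (11.0 − 7.5) / 0.7667 = 3.5/0.7667 = 4.565 cmH2O·s/L.
C = Vt/(Pplat − PEEP) = 450.0 / (7.5 − 1) = 450.0/6.5 = 69.231 mL/cmH2O.
τ = R × C = 4.565 × 0.06923 L/cmH2O = 0.316 s.
Fraction remaining at end-expiration = e^(−Te/τ) = e^(−0.60/0.316) = 0.1498 → 14.98%.

15.0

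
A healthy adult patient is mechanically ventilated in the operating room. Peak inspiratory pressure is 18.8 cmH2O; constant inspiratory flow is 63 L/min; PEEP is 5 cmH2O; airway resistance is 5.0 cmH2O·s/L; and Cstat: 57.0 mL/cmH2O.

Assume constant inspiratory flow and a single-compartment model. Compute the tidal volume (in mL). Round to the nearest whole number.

Flow: 63 L/min ÷ 60 = 1.05 L/s.
Equation of motion (constant flow): PIP = Vt/C + R·V̇ + PEEP.
Vt/C = PIP − R·V̇ − PEEP = 18.8 − 5.25 − 5 = 8.55 cmH2O.
Vt = C × 8.55 = 57.0 × 8.55 = 487.35 mL.

487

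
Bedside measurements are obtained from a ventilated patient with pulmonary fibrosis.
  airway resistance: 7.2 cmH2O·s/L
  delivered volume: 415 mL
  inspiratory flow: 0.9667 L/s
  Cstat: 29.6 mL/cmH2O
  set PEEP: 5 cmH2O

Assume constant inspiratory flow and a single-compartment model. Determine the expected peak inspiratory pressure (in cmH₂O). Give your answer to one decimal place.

26.0

Equation of motion (constant flow): PIP = Vt/C + R·V̇ + PEEP.
PIP = 415/29.6 + 7.2×0.9667 + 5 = 14.02 + 6.96 + 5 = 25.98 cmH2O.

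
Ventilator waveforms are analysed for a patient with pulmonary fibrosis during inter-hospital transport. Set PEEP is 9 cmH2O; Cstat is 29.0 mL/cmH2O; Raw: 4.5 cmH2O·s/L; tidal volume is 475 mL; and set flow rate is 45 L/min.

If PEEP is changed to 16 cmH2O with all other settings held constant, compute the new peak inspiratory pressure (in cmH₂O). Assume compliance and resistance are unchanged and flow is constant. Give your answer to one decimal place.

35.8

Flow: 45 L/min ÷ 60 = 0.75 L/s.
PIP = Vt/C + R·V̇ + PEEP (constant-flow equation of motion).
Only the baseline term changes: ΔPIP = ΔPEEP = 16 − 9 = 7.0 cmH2O.
Original PIP = 475/29.0 + 4.5×0.75 + 9 = 28.754 cmH2O; new PIP = 28.754 + (7.0) = 35.754 cmH2O.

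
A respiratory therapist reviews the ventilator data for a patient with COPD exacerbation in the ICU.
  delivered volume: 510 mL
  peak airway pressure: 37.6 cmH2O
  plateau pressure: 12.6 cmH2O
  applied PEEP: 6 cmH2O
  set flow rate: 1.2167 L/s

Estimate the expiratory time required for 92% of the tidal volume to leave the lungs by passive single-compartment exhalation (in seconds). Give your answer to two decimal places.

R = (PIP − Pplat)/V̇ = (37.6 − 12.6) / 1.2167 = 25.0/1.2167 = 20.547 cmH2O·s/L.
C = Vt/(Pplat − PEEP) = 510.0 / (12.6 − 6) = 510.0/6.6 = 77.273 mL/cmH2O.
τ = R × C = 20.547 × 0.07727 L/cmH2O = 1.588 s.
t = −τ·ln(1 − 0.92) = −1.588·ln(0.08) = 4.011 s.

4.01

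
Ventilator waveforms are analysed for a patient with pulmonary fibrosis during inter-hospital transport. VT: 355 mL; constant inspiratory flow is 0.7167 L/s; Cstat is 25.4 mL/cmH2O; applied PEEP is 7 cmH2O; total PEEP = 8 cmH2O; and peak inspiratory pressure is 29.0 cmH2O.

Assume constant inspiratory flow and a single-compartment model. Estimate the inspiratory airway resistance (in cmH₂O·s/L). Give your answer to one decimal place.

Total PEEP = 8 cmH2O (set 7 + intrinsic 1); this is the baseline alveolar pressure.
Equation of motion (constant flow): PIP = Vt/C + R·V̇ + PEEP.
R·V̇ = PIP − Vt/C − PEEP = 29.0 − 355/25.4 − 8 = 29.0 − 13.976 − 8 = 7.024 cmH2O.
R = 7.024 / 0.7167 = 9.8 cmH2O·s/L.

9.8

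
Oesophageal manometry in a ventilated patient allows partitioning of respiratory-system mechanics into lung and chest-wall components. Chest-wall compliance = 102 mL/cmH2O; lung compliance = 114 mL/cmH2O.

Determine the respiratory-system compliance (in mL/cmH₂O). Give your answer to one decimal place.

53.8

Lung and chest wall are elastances in series: 1/Crs = 1/CL + 1/Ccw.
1/Crs = 1/114 + 1/102 = 0.01858.
Crs = 53.821 mL/cmH2O.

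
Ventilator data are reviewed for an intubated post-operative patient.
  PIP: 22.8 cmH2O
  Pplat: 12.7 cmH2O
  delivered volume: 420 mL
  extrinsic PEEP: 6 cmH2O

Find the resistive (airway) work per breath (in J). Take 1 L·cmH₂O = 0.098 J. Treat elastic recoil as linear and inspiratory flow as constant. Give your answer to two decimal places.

With constant inspiratory flow the resistive pressure is constant at PIP − Pplat = 22.8 − 12.7 = 10.1 cmH2O, so resistive work = 10.1 × 0.420 = 4.242 L·cmH2O.
× 0.098 J/(L·cmH2O) → 0.4157 J.

0.42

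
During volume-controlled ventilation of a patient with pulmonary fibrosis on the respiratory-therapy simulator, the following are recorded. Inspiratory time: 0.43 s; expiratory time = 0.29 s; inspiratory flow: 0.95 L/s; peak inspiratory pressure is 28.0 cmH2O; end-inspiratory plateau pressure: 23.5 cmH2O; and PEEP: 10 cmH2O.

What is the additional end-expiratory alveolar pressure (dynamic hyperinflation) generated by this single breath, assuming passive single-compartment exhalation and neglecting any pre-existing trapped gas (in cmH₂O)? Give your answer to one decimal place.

Vt = flow × Ti = 0.95 L/s × 0.43 s × 1000 mL/L = 408.5 mL.
R = (PIP − Pplat)/V̇ = (28.0 − 23.5) / 0.95 = 4.5/0.95 = 4.737 cmH2O·s/L.
C = Vt/(Pplat − PEEP) = 408.5 / (23.5 − 10) = 408.5/13.5 = 30.259 mL/cmH2O.
τ = R × C = 4.737 × 0.03026 L/cmH2O = 0.1433 s.
Fraction remaining = e^(−Te/τ) = e^(−0.29/0.1433) = 0.1322; trapped volume = 408.5 × 0.1322 = 54.004 mL.
Additional alveolar pressure from trapping ≈ V_trapped / C = 54.004 / 30.259 = 1.785 cmH2O.

1.8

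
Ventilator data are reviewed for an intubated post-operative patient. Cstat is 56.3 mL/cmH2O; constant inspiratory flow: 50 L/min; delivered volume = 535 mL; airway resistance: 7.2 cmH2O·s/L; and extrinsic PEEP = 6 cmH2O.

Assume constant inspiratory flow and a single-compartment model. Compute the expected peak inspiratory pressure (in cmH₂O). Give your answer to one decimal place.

21.5

Flow: 50 L/min ÷ 60 = 0.8333 L/s.
Equation of motion (constant flow): PIP = Vt/C + R·V̇ + PEEP.
PIP = 535/56.3 + 7.2×0.8333 + 6 = 9.503 + 6.0 + 6 = 21.503 cmH2O.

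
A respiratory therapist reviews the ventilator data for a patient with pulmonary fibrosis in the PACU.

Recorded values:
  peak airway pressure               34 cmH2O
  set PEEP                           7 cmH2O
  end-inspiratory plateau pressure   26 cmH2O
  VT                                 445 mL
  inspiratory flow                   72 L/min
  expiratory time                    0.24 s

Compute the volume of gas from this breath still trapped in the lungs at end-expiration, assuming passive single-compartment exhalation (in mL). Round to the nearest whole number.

96

Flow: 72 L/min ÷ 60 = 1.2 L/s.
R = (PIP − Pplat)/V̇ = (34 − 26) / 1.2 = 8.0/1.2 = 6.667 cmH2O·s/L.
C = Vt/(Pplat − PEEP) = 445.0 / (26 − 7) = 445.0/19.0 = 23.421 mL/cmH2O.
τ = R × C = 6.667 × 0.02342 L/cmH2O = 0.1561 s.
Fraction remaining = e^(−Te/τ) = e^(−0.24/0.1561) = 0.2149.
Trapped volume = 445.0 × 0.2149 = 95.631 mL.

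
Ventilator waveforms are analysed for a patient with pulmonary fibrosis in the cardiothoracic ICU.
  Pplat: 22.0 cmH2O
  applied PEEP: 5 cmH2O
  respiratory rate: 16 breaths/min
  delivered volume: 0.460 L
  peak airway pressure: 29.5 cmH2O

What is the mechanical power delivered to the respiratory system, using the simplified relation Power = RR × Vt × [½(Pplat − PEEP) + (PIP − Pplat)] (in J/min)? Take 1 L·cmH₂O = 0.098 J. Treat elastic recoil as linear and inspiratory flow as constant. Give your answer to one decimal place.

11.5

Per-breath work = Vt × [½(Pplat−PEEP) + (PIP−Pplat)] = 0.460 × [0.5×17.0 + 7.5] = 0.460 × 16.0 = 7.36 L·cmH2O.
Power = 16 × 7.36 = 117.76 L·cmH2O/min.
× 0.098 J/(L·cmH2O) → 11.54 J/min.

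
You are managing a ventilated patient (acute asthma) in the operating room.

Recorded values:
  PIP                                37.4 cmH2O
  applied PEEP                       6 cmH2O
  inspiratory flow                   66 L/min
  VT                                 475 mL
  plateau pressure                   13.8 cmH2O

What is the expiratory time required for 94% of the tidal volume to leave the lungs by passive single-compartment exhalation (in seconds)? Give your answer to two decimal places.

3.68

Flow: 66 L/min ÷ 60 = 1.1 L/s.
R = (PIP − Pplat)/V̇ = (37.4 − 13.8) / 1.1 = 23.6/1.1 = 21.455 cmH2O·s/L.
C = Vt/(Pplat − PEEP) = 475.0 / (13.8 − 6) = 475.0/7.8 = 60.897 mL/cmH2O.
τ = R × C = 21.455 × 0.0609 L/cmH2O = 1.307 s.
t = −τ·ln(1 − 0.94) = −1.307·ln(0.06) = 3.677 s.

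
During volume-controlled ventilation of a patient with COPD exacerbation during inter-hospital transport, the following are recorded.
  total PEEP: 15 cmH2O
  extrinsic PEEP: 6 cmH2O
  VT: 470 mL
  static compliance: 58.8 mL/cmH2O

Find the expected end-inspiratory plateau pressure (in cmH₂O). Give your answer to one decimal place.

End-expiratory occlusion gives total PEEP = 15 cmH2O (intrinsic PEEP = 15 − 6 = 9). Use total PEEP for the elastic gradient.
Pplat = PEEPtotal + Vt / Cstat = 15 + 470 / 58.8 = 15 + 7.993 = 22.993 cmH2O.

23.0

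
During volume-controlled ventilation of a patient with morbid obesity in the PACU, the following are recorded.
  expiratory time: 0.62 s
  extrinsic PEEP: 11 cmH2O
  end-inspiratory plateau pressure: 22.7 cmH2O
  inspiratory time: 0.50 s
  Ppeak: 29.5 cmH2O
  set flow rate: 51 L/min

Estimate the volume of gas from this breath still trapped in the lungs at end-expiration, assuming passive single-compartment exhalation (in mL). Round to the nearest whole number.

Flow: 51 L/min ÷ 60 = 0.85 L/s.
Vt = flow × Ti = 0.85 L/s × 0.50 s × 1000 mL/L = 425.0 mL.
R = (PIP − Pplat)/V̇ = (29.5 − 22.7) / 0.85 = 6.8/0.85 = 8.0 cmH2O·s/L.
C = Vt/(Pplat − PEEP) = 425.0 / (22.7 − 11) = 425.0/11.7 = 36.325 mL/cmH2O.
τ = R × C = 8.0 × 0.03633 L/cmH2O = 0.2906 s.
Fraction remaining = e^(−Te/τ) = e^(−0.62/0.2906) = 0.1184.
Trapped volume = 425.0 × 0.1184 = 50.32 mL.

50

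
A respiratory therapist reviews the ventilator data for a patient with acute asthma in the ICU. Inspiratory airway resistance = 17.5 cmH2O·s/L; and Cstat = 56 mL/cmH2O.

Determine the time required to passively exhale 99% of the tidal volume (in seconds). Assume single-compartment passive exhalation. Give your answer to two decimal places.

τ = R × C = 17.5 × 56 mL/cmH2O = 17.5 × 0.056 L/cmH2O = 0.98 s.
Exhaled fraction f = 1 − e^(−t/τ) → t = −τ·ln(1 − f) = −0.98·ln(0.01) = 4.513 s.

4.51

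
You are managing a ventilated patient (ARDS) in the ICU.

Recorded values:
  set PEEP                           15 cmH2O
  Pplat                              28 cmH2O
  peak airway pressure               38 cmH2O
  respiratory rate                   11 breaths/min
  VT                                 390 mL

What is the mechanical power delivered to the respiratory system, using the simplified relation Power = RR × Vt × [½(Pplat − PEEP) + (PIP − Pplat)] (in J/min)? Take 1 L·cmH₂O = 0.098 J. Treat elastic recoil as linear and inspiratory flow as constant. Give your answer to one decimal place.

Per-breath work = Vt × [½(Pplat−PEEP) + (PIP−Pplat)] = 0.390 × [0.5×13.0 + 10.0] = 0.390 × 16.5 = 6.435 L·cmH2O.
Power = 11 × 6.435 = 70.785 L·cmH2O/min.
× 0.098 J/(L·cmH2O) → 6.937 J/min.

6.9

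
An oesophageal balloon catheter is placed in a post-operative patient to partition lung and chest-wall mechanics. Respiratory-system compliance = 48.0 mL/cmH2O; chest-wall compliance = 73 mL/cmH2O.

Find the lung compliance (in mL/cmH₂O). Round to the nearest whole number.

140

1/CL = 1/Crs − 1/Ccw.
1/CL = 1/48.0 − 1/73 = 0.007135.
CL = 140.15 mL/cmH2O.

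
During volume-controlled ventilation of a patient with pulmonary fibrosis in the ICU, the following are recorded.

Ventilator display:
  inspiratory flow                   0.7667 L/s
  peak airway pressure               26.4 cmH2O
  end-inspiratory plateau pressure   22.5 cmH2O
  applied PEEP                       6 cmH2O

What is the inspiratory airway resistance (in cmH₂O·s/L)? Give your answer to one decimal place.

5.1

Raw = (PIP − Pplat) / flow = (26.4 − 22.5) / 0.7667 = 3.9 / 0.7667 = 5.087 cmH2O·s/L.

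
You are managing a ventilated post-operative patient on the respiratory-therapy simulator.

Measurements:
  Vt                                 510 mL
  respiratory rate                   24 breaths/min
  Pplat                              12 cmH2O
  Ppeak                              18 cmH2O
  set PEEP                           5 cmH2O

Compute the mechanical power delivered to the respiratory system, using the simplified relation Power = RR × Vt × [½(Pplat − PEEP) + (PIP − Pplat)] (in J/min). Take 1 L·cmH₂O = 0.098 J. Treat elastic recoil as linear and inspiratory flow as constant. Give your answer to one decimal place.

Per-breath work = Vt × [½(Pplat−PEEP) + (PIP−Pplat)] = 0.510 × [0.5×7.0 + 6.0] = 0.510 × 9.5 = 4.845 L·cmH2O.
Power = 24 × 4.845 = 116.28 L·cmH2O/min.
× 0.098 J/(L·cmH2O) → 11.395 J/min.

11.4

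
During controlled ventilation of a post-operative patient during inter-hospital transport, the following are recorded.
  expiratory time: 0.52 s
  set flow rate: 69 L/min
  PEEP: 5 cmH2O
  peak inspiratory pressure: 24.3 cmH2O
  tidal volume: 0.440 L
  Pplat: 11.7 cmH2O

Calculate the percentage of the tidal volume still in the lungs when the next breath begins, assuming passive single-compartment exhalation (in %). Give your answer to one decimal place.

48.5

Flow: 69 L/min ÷ 60 = 1.15 L/s.
R = (PIP − Pplat)/V̇ = (24.3 − 11.7) / 1.15 = 12.6/1.15 = 10.957 cmH2O·s/L.
C = Vt/(Pplat − PEEP) = 440.0 / (11.7 − 5) = 440.0/6.7 = 65.672 mL/cmH2O.
τ = R × C = 10.957 × 0.06567 L/cmH2O = 0.7195 s.
Fraction remaining at end-expiration = e^(−Te/τ) = e^(−0.52/0.7195) = 0.4854 → 48.54%.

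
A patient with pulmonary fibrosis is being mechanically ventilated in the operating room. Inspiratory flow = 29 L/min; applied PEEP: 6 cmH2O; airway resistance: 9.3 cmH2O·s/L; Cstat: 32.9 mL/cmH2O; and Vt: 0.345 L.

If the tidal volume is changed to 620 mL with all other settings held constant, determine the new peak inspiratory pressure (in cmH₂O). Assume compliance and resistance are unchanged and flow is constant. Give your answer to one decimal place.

29.3

Flow: 29 L/min ÷ 60 = 0.4833 L/s.
PIP = Vt/C + R·V̇ + PEEP (constant-flow equation of motion).
Only the elastic term changes: ΔPIP = ΔVt / C = (620 − 345) / 32.9 = 8.359 cmH2O.
Original PIP = 345/32.9 + 9.3×0.4833 + 6 = 20.981 cmH2O; new PIP = 20.981 + (8.359) = 29.34 cmH2O.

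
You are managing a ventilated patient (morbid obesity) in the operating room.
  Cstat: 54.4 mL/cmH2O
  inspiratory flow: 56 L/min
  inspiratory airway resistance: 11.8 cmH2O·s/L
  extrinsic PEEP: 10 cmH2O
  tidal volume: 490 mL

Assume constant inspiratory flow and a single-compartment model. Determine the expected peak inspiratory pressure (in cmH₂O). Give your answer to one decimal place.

30.0

Flow: 56 L/min ÷ 60 = 0.9333 L/s.
Equation of motion (constant flow): PIP = Vt/C + R·V̇ + PEEP.
PIP = 490/54.4 + 11.8×0.9333 + 10 = 9.007 + 11.013 + 10 = 30.02 cmH2O.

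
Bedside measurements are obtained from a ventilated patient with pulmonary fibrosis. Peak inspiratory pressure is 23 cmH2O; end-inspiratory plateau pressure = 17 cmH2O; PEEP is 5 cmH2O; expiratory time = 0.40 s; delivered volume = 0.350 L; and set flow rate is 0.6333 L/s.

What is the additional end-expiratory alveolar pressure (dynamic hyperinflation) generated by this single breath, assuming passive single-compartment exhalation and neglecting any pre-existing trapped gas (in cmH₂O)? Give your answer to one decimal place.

R = (PIP − Pplat)/V̇ = (23 − 17) / 0.6333 = 6.0/0.6333 = 9.474 cmH2O·s/L.
C = Vt/(Pplat − PEEP) = 350.0 / (17 − 5) = 350.0/12.0 = 29.167 mL/cmH2O.
τ = R × C = 9.474 × 0.02917 L/cmH2O = 0.2764 s.
Fraction remaining = e^(−Te/τ) = e^(−0.40/0.2764) = 0.2352; trapped volume = 350.0 × 0.2352 = 82.32 mL.
Additional alveolar pressure from trapping ≈ V_trapped / C = 82.32 / 29.167 = 2.822 cmH2O.

2.8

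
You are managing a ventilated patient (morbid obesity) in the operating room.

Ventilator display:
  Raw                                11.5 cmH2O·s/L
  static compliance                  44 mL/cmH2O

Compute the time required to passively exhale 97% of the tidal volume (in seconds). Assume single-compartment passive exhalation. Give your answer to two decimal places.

τ = R × C = 11.5 × 44 mL/cmH2O = 11.5 × 0.044 L/cmH2O = 0.506 s.
Exhaled fraction f = 1 − e^(−t/τ) → t = −τ·ln(1 − f) = −0.506·ln(0.03) = 1.774 s.

1.77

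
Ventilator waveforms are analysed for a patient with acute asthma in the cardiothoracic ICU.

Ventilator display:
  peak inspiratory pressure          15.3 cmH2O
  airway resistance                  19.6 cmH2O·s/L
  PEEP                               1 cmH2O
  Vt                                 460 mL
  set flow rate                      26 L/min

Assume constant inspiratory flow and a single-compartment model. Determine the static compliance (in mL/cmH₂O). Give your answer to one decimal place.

Flow: 26 L/min ÷ 60 = 0.4333 L/s.
Equation of motion (constant flow): PIP = Vt/C + R·V̇ + PEEP.
Vt/C = PIP − R·V̇ − PEEP = 15.3 − 19.6×0.4333 − 1 = 15.3 − 8.493 − 1 = 5.807 cmH2O.
C = Vt / 5.807 = 460 / 5.807 = 79.215 mL/cmH2O.

79.2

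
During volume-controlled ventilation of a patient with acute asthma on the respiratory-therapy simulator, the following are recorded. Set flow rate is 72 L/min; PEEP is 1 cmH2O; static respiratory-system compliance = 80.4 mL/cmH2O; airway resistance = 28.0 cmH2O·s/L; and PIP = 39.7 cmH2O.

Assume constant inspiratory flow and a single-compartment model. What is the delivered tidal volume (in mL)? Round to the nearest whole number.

Flow: 72 L/min ÷ 60 = 1.2 L/s.
Equation of motion (constant flow): PIP = Vt/C + R·V̇ + PEEP.
Vt/C = PIP − R·V̇ − PEEP = 39.7 − 33.6 − 1 = 5.1 cmH2O.
Vt = C × 5.1 = 80.4 × 5.1 = 410.04 mL.

410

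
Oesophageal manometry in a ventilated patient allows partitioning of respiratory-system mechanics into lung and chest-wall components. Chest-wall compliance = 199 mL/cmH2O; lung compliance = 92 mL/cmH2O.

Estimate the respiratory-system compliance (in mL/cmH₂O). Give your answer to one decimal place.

Lung and chest wall are elastances in series: 1/Crs = 1/CL + 1/Ccw.
1/Crs = 1/92 + 1/199 = 0.01589.
Crs = 62.933 mL/cmH2O.

62.9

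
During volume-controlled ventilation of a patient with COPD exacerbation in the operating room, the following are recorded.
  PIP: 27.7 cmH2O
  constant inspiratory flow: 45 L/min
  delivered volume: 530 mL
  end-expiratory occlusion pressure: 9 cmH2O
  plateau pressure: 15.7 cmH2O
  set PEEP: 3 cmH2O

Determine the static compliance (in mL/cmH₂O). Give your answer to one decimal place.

End-expiratory occlusion gives total PEEP = 9 cmH2O (intrinsic PEEP = 9 − 3 = 6). Use total PEEP for the elastic gradient.
Cstat = Vt / (Pplat − PEEPtotal) = 530 / (15.7 − 9) = 530 / 6.7 = 79.104 mL/cmH2O.

79.1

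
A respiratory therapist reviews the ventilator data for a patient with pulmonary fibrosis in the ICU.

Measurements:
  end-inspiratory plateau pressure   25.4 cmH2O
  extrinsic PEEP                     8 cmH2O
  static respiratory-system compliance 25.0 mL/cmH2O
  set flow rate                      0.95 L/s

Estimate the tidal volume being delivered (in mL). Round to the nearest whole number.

435

Vt = Cstat × (Pplat − PEEP) = 25.0 × (25.4 − 8) = 25.0 × 17.4 = 435.0 mL.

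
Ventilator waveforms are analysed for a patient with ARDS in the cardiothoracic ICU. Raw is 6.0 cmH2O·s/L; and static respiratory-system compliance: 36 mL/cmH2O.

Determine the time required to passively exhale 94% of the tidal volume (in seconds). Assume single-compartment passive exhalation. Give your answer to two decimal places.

0.61

τ = R × C = 6.0 × 36 mL/cmH2O = 6.0 × 0.036 L/cmH2O = 0.216 s.
Exhaled fraction f = 1 − e^(−t/τ) → t = −τ·ln(1 − f) = −0.216·ln(0.06) = 0.6077 s.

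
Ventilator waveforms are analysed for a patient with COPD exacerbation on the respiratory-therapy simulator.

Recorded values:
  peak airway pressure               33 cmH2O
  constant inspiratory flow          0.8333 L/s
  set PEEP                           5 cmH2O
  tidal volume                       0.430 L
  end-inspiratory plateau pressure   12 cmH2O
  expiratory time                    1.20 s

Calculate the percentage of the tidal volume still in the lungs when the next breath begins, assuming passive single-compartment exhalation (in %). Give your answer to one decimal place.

R = (PIP − Pplat)/V̇ = (33 − 12) / 0.8333 = 21.0/0.8333 = 25.201 cmH2O·s/L.
C = Vt/(Pplat − PEEP) = 430.0 / (12 − 5) = 430.0/7.0 = 61.429 mL/cmH2O.
τ = R × C = 25.201 × 0.06143 L/cmH2O = 1.548 s.
Fraction remaining at end-expiration = e^(−Te/τ) = e^(−1.20/1.548) = 0.4606 → 46.06%.

46.1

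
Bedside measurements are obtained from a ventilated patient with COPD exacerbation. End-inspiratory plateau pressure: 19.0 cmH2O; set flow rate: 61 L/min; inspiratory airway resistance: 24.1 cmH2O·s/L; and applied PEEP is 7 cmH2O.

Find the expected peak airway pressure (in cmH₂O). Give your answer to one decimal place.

43.5

Flow: 61 L/min ÷ 60 = 1.0167 L/s.
PIP = Pplat + Raw × flow = 19.0 + 24.1 × 1.0167 = 19.0 + 24.502 = 43.502 cmH2O.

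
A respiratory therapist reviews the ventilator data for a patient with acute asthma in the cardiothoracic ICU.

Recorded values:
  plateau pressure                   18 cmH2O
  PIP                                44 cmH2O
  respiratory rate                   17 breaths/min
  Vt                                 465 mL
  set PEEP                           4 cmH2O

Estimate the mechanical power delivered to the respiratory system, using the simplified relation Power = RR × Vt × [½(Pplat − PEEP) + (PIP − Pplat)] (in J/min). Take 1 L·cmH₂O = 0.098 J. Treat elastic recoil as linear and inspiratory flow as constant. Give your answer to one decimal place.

25.6

Per-breath work = Vt × [½(Pplat−PEEP) + (PIP−Pplat)] = 0.465 × [0.5×14.0 + 26.0] = 0.465 × 33.0 = 15.345 L·cmH2O.
Power = 17 × 15.345 = 260.87 L·cmH2O/min.
× 0.098 J/(L·cmH2O) → 25.565 J/min.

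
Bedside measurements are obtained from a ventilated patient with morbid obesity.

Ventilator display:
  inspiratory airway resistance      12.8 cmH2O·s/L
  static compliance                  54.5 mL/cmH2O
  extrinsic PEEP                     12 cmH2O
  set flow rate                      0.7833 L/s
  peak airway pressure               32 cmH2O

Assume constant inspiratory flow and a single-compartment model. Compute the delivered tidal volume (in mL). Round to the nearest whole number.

Equation of motion (constant flow): PIP = Vt/C + R·V̇ + PEEP.
Vt/C = PIP − R·V̇ − PEEP = 32 − 10.026 − 12 = 9.974 cmH2O.
Vt = C × 9.974 = 54.5 × 9.974 = 543.58 mL.

544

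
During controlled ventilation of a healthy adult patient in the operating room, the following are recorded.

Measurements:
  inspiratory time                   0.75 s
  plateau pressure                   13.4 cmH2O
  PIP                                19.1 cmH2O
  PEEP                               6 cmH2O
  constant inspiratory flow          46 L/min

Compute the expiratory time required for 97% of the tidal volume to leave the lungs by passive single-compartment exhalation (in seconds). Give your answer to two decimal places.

2.03

Flow: 46 L/min ÷ 60 = 0.7667 L/s.
Vt = flow × Ti = 0.7667 L/s × 0.75 s × 1000 mL/L = 575.03 mL.
R = (PIP − Pplat)/V̇ = (19.1 − 13.4) / 0.7667 = 5.7/0.7667 = 7.434 cmH2O·s/L.
C = Vt/(Pplat − PEEP) = 575.03 / (13.4 − 6) = 575.03/7.4 = 77.707 mL/cmH2O.
τ = R × C = 7.434 × 0.07771 L/cmH2O = 0.5777 s.
t = −τ·ln(1 − 0.97) = −0.5777·ln(0.03) = 2.026 s.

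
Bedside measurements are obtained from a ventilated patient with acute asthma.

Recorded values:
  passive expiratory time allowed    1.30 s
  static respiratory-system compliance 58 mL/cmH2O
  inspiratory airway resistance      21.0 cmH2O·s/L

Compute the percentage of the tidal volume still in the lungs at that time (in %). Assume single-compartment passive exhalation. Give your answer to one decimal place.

34.4

τ = R × C = 21.0 × 58 mL/cmH2O = 21.0 × 0.058 L/cmH2O = 1.218 s.
Passive exhalation: V(t)/V₀ = e^(−t/τ) = e^(−1.30/1.218) = 0.3439.
Fraction remaining = 0.3439 → 34.39%.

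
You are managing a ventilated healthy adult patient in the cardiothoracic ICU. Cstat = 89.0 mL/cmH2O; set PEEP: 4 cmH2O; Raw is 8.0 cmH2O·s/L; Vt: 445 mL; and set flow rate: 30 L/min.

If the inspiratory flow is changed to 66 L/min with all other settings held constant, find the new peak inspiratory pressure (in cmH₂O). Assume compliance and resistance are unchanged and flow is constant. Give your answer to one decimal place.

Flow: 30 L/min ÷ 60 = 0.5 L/s.
New flow: 66 L/min ÷ 60 = 1.1 L/s.
PIP = Vt/C + R·V̇ + PEEP (constant-flow equation of motion).
Only the resistive term changes: ΔPIP = R × ΔV̇ = 8.0 × (1.1 − 0.5) = 8.0 × 0.6 = 4.8 cmH2O.
Original PIP = 445/89.0 + 8.0×0.5 + 4 = 13.0 cmH2O; new PIP = 13.0 + (4.8) = 17.8 cmH2O.

17.8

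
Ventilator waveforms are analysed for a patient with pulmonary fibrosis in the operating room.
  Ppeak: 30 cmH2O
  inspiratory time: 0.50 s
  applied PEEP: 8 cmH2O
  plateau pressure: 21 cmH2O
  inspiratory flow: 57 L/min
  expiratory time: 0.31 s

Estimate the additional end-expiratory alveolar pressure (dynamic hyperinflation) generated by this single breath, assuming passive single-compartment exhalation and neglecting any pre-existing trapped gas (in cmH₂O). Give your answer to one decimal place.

5.3

Flow: 57 L/min ÷ 60 = 0.95 L/s.
Vt = flow × Ti = 0.95 L/s × 0.50 s × 1000 mL/L = 475.0 mL.
R = (PIP − Pplat)/V̇ = (30 − 21) / 0.95 = 9.0/0.95 = 9.474 cmH2O·s/L.
C = Vt/(Pplat − PEEP) = 475.0 / (21 − 8) = 475.0/13.0 = 36.538 mL/cmH2O.
τ = R × C = 9.474 × 0.03654 L/cmH2O = 0.3462 s.
Fraction remaining = e^(−Te/τ) = e^(−0.31/0.3462) = 0.4084; trapped volume = 475.0 × 0.4084 = 193.99 mL.
Additional alveolar pressure from trapping ≈ V_trapped / C = 193.99 / 36.538 = 5.309 cmH2O.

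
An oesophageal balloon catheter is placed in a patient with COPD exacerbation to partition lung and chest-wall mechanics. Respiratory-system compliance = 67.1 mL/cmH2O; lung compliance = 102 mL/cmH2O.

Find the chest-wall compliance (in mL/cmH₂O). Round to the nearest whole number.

196

1/Ccw = 1/Crs − 1/CL.
1/Ccw = 1/67.1 − 1/102 = 0.005099.
Ccw = 196.12 mL/cmH2O.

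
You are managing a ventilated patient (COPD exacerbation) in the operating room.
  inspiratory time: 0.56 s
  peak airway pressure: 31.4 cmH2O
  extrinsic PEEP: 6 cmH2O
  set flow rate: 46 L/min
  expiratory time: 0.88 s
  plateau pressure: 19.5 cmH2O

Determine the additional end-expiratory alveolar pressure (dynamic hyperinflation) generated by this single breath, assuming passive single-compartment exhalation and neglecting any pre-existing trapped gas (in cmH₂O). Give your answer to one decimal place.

Flow: 46 L/min ÷ 60 = 0.7667 L/s.
Vt = flow × Ti = 0.7667 L/s × 0.56 s × 1000 mL/L = 429.35 mL.
R = (PIP − Pplat)/V̇ = (31.4 − 19.5) / 0.7667 = 11.9/0.7667 = 15.521 cmH2O·s/L.
C = Vt/(Pplat − PEEP) = 429.35 / (19.5 − 6) = 429.35/13.5 = 31.804 mL/cmH2O.
τ = R × C = 15.521 × 0.0318 L/cmH2O = 0.4936 s.
Fraction remaining = e^(−Te/τ) = e^(−0.88/0.4936) = 0.1682; trapped volume = 429.35 × 0.1682 = 72.217 mL.
Additional alveolar pressure from trapping ≈ V_trapped / C = 72.217 / 31.804 = 2.271 cmH2O.

2.3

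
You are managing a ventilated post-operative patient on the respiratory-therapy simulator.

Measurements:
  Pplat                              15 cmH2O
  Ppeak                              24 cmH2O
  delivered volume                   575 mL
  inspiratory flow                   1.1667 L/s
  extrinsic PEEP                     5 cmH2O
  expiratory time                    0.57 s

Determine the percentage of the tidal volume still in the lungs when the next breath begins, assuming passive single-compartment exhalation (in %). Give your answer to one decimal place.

27.7

R = (PIP − Pplat)/V̇ = (24 − 15) / 1.1667 = 9.0/1.1667 = 7.714 cmH2O·s/L.
C = Vt/(Pplat − PEEP) = 575.0 / (15 − 5) = 575.0/10.0 = 57.5 mL/cmH2O.
τ = R × C = 7.714 × 0.0575 L/cmH2O = 0.4436 s.
Fraction remaining at end-expiration = e^(−Te/τ) = e^(−0.57/0.4436) = 0.2767 → 27.67%.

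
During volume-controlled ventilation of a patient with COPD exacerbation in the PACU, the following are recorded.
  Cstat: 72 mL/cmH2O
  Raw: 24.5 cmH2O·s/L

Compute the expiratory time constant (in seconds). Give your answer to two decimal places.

1.76

τ = R × C = 24.5 × 72 mL/cmH2O = 24.5 × 0.072 L/cmH2O = 1.764 s.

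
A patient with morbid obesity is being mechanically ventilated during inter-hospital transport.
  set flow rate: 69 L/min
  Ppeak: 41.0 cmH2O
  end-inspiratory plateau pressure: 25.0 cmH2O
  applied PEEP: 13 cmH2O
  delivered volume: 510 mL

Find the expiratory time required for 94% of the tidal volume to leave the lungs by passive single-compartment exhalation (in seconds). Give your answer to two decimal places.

Flow: 69 L/min ÷ 60 = 1.15 L/s.
R = (PIP − Pplat)/V̇ = (41.0 − 25.0) / 1.15 = 16.0/1.15 = 13.913 cmH2O·s/L.
C = Vt/(Pplat − PEEP) = 510.0 / (25.0 − 13) = 510.0/12.0 = 42.5 mL/cmH2O.
τ = R × C = 13.913 × 0.0425 L/cmH2O = 0.5913 s.
t = −τ·ln(1 − 0.94) = −0.5913·ln(0.06) = 1.664 s.

1.66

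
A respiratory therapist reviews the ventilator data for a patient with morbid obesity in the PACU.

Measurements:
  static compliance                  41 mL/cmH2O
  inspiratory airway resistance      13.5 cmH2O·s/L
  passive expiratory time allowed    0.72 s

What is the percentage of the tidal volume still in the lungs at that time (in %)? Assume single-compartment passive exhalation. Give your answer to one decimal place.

τ = R × C = 13.5 × 41 mL/cmH2O = 13.5 × 0.041 L/cmH2O = 0.5535 s.
Passive exhalation: V(t)/V₀ = e^(−t/τ) = e^(−0.72/0.5535) = 0.2723.
Fraction remaining = 0.2723 → 27.23%.

27.2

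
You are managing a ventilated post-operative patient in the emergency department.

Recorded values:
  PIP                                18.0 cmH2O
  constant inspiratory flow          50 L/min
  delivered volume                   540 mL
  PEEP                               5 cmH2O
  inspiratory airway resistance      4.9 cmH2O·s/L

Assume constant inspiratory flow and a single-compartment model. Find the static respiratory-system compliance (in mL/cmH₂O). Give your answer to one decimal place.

60.6

Flow: 50 L/min ÷ 60 = 0.8333 L/s.
Equation of motion (constant flow): PIP = Vt/C + R·V̇ + PEEP.
Vt/C = PIP − R·V̇ − PEEP = 18.0 − 4.9×0.8333 − 5 = 18.0 − 4.083 − 5 = 8.917 cmH2O.
C = Vt / 8.917 = 540 / 8.917 = 60.558 mL/cmH2O.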